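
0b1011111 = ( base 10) 95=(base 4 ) 1133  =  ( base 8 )137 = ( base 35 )2P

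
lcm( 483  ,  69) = 483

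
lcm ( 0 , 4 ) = 0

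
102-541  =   - 439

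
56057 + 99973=156030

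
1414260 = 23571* 60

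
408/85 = 24/5 = 4.80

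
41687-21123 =20564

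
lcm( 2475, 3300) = 9900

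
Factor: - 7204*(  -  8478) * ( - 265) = - 16185010680 = - 2^3*3^3*5^1*53^1*157^1 * 1801^1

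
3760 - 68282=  - 64522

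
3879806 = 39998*97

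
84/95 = 84/95 = 0.88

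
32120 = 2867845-2835725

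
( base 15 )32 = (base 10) 47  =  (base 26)1L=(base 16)2F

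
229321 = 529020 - 299699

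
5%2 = 1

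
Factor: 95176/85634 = 2^2 * 47^( - 1 )*911^( - 1)*11897^1 =47588/42817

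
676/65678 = 338/32839=0.01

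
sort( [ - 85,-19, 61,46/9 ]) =[  -  85, - 19, 46/9,61]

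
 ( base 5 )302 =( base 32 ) 2D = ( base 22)3B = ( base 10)77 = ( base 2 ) 1001101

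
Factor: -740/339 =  - 2^2*3^ ( - 1 )*5^1*37^1*113^( - 1)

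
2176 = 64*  34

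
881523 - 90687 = 790836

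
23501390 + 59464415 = 82965805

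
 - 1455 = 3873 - 5328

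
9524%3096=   236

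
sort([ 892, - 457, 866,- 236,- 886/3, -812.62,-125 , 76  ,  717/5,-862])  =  [ - 862 , - 812.62,  -  457, -886/3, -236, - 125,  76,717/5,866,892 ]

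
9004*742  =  6680968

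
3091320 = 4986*620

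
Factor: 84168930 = 2^1*3^1*5^1*2805631^1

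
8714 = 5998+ 2716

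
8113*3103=25174639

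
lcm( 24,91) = 2184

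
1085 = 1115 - 30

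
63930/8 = 7991 +1/4 = 7991.25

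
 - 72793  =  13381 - 86174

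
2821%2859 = 2821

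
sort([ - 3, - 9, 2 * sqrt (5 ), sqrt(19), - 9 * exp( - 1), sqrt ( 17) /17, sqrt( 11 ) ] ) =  [ - 9,-9*exp(  -  1), - 3, sqrt( 17) /17, sqrt( 11 ), sqrt ( 19 ), 2*sqrt(5)]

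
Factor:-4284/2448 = -7/4 = - 2^(-2 )*7^1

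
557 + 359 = 916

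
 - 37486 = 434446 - 471932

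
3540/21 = 1180/7  =  168.57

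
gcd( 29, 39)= 1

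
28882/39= 740 + 22/39 =740.56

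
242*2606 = 630652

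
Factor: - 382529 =-7^1*54647^1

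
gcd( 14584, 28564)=4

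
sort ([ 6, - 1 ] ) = [  -  1, 6] 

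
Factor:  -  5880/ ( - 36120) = 7/43 = 7^1*43^ (-1)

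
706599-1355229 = -648630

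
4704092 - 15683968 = -10979876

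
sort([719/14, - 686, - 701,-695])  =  [ - 701,  -  695, - 686, 719/14] 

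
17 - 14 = 3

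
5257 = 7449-2192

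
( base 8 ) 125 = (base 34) 2h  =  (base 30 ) 2p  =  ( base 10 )85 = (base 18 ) 4D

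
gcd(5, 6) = 1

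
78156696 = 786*99436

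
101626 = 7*14518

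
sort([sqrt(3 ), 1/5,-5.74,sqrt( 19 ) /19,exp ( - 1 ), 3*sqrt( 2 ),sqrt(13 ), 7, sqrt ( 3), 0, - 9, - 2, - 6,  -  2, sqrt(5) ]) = [ - 9,-6, - 5.74, - 2, - 2, 0, 1/5,sqrt (19)/19 , exp( - 1 ), sqrt (3 ), sqrt( 3), sqrt( 5 ),sqrt( 13), 3*sqrt( 2),7]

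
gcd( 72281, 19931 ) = 1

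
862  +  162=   1024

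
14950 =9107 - - 5843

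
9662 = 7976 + 1686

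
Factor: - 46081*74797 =-7^1 * 29^1 *227^1*74797^1 = - 3446720557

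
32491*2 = 64982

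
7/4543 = 1/649  =  0.00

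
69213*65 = 4498845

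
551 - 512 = 39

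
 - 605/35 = -121/7 = - 17.29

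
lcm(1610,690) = 4830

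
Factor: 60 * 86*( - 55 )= - 2^3*3^1*5^2 *11^1 *43^1  =  - 283800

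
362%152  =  58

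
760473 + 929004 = 1689477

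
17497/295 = 59 + 92/295 = 59.31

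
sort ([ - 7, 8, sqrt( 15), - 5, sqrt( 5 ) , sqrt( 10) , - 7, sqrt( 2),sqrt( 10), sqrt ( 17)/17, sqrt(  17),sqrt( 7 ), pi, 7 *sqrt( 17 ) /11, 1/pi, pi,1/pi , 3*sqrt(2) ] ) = [ - 7,- 7, - 5,  sqrt ( 17)/17, 1/pi, 1/pi, sqrt( 2),sqrt( 5) , 7*sqrt(17)/11,sqrt( 7),pi,pi, sqrt (10), sqrt( 10), sqrt( 15), sqrt( 17 ), 3*sqrt( 2),8]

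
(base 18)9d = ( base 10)175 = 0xaf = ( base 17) a5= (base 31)5k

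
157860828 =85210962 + 72649866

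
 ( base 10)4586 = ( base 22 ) 9AA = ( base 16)11ea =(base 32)4fa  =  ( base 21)a88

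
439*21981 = 9649659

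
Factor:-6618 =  - 2^1*3^1*1103^1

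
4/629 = 4/629= 0.01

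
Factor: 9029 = 9029^1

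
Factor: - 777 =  - 3^1*7^1*37^1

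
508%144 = 76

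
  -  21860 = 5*( - 4372)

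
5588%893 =230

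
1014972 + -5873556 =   -  4858584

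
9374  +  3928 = 13302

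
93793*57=5346201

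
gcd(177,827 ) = 1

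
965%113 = 61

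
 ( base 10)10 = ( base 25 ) a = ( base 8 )12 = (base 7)13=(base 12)A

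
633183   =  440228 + 192955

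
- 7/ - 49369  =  7/49369 = 0.00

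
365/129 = 2+ 107/129 =2.83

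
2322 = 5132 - 2810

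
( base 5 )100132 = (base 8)6137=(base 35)2KH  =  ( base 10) 3167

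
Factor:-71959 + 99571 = 2^2*3^2* 13^1*59^1 = 27612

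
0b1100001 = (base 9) 117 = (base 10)97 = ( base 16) 61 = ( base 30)37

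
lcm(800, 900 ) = 7200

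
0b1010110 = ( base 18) 4e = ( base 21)42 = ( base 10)86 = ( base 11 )79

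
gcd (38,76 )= 38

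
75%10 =5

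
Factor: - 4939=-11^1 * 449^1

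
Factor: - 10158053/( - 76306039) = 10158053^1*76306039^(  -  1)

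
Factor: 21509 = 137^1*157^1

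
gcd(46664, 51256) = 8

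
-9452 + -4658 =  - 14110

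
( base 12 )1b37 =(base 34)2UN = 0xd1b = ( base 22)6KB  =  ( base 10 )3355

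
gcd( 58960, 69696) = 176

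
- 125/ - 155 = 25/31 = 0.81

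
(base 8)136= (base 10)94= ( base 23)42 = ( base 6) 234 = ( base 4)1132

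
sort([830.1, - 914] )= [ - 914, 830.1]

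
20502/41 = 500 + 2/41 = 500.05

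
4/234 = 2/117 = 0.02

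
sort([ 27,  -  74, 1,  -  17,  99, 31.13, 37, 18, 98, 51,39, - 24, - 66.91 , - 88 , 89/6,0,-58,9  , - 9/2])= [-88, - 74, - 66.91, - 58,-24, - 17,-9/2, 0,1, 9 , 89/6, 18, 27, 31.13, 37 , 39, 51,98, 99] 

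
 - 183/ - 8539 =183/8539 = 0.02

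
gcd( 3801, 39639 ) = 543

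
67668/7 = 67668/7 =9666.86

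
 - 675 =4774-5449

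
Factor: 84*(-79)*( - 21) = 139356=2^2*3^2*7^2*79^1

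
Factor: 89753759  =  3793^1 * 23663^1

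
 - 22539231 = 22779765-45318996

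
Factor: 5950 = 2^1*5^2*7^1*17^1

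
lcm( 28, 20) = 140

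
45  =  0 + 45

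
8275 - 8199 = 76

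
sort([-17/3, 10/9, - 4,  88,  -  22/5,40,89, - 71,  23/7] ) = [ -71, - 17/3,-22/5, - 4,10/9, 23/7, 40,88,89]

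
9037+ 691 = 9728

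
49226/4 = 24613/2 = 12306.50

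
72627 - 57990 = 14637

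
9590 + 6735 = 16325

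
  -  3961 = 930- 4891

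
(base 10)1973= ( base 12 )1185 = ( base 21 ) 49k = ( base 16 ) 7b5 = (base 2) 11110110101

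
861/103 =861/103 =8.36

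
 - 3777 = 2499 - 6276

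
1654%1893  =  1654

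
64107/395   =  64107/395= 162.30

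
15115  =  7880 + 7235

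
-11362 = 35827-47189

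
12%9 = 3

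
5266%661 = 639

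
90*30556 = 2750040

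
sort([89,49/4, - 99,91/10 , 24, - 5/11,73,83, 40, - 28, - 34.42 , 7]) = [- 99,-34.42,  -  28, - 5/11, 7,91/10,49/4,24,40,73, 83,  89]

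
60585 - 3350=57235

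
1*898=898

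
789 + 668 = 1457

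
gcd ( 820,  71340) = 820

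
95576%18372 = 3716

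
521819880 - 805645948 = - 283826068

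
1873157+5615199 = 7488356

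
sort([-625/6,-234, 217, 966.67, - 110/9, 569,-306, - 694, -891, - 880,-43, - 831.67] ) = [-891,  -  880 , - 831.67,-694, - 306, - 234 ,  -  625/6,-43, - 110/9,217,569,966.67] 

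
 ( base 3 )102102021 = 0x2083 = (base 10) 8323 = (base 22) H47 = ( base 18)17C7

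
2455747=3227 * 761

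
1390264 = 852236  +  538028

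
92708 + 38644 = 131352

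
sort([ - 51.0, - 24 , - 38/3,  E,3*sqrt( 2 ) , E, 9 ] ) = [ - 51.0 , - 24, - 38/3,E,E,3*sqrt(2 ),9 ] 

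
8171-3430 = 4741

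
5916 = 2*2958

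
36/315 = 4/35 =0.11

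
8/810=4/405=0.01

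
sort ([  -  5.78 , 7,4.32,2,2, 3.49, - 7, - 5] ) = [ - 7 ,-5.78 , - 5, 2, 2 , 3.49,4.32, 7]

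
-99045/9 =-11005 = -  11005.00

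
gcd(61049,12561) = 1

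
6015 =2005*3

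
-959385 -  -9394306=8434921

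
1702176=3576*476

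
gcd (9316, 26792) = 68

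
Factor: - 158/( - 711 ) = 2/9 = 2^1 * 3^( - 2)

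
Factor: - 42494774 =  -2^1 * 7^1* 3035341^1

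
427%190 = 47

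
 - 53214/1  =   - 53214 = -53214.00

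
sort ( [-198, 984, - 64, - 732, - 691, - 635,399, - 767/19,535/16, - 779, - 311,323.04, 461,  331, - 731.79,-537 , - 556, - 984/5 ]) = [- 779, - 732,-731.79, - 691, - 635, - 556, - 537, - 311, - 198, - 984/5, - 64,-767/19, 535/16,323.04,331, 399 , 461,984]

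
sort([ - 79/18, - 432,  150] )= [ - 432, - 79/18 , 150 ]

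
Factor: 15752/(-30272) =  - 179/344 = - 2^(-3 )*43^(-1) * 179^1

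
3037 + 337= 3374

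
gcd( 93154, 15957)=1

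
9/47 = 9/47 = 0.19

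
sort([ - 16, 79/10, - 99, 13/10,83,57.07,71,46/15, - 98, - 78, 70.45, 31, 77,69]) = [ - 99, - 98, - 78, - 16, 13/10,  46/15,79/10 , 31,  57.07,69,70.45, 71,77, 83 ] 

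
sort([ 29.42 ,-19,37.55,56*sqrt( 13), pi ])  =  [-19, pi , 29.42,37.55, 56*sqrt(13)]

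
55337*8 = 442696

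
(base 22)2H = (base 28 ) 25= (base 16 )3D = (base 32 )1t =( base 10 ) 61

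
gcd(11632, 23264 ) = 11632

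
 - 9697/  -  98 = 9697/98 = 98.95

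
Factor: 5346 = 2^1*3^5 * 11^1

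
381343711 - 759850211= - 378506500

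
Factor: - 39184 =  - 2^4 * 31^1*79^1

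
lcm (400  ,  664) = 33200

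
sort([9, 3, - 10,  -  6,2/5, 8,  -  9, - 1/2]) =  [ - 10, - 9, - 6,  -  1/2, 2/5, 3 , 8, 9]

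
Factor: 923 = 13^1*71^1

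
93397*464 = 43336208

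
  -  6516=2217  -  8733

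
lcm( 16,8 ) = 16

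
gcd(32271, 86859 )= 3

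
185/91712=185/91712 =0.00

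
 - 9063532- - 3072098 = -5991434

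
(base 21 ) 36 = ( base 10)69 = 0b1000101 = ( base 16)45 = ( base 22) 33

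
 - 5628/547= - 5628/547 = - 10.29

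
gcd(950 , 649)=1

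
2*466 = 932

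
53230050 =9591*5550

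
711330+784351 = 1495681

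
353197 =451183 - 97986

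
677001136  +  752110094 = 1429111230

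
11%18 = 11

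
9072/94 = 4536/47 = 96.51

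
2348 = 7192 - 4844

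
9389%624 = 29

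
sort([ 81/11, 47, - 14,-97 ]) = [ - 97, - 14,81/11,47 ]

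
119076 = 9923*12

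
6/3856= 3/1928 = 0.00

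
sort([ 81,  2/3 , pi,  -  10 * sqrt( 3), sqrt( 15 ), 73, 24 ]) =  [ -10 * sqrt( 3), 2/3, pi, sqrt ( 15 ), 24,  73, 81 ]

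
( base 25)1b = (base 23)1d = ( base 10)36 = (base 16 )24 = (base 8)44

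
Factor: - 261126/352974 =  - 489/661 = -  3^1 * 163^1*661^( - 1)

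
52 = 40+12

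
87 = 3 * 29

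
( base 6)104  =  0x28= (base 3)1111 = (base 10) 40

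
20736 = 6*3456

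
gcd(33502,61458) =2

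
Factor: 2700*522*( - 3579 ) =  - 2^3*3^6*5^2 *29^1*1193^1=-5044242600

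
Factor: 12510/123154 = 3^2*5^1 * 443^(-1) = 45/443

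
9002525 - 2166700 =6835825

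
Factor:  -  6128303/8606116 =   -  2^( - 2)*73^( - 1)*29473^( - 1 )*6128303^1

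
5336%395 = 201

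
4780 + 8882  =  13662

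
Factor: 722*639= 2^1*3^2*19^2*71^1 = 461358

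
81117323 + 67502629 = 148619952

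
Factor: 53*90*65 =310050 = 2^1*3^2*5^2*13^1*53^1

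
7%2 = 1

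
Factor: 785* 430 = 337550=   2^1*5^2*43^1*157^1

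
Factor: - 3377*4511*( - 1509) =3^1*11^1*13^1*307^1*347^1*503^1 = 22987573323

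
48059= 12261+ 35798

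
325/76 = 4 + 21/76 =4.28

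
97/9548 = 97/9548 = 0.01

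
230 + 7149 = 7379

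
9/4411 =9/4411 = 0.00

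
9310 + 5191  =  14501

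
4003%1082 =757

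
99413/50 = 1988 + 13/50 = 1988.26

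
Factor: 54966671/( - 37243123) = - 53^1* 61^ (-1 )*103^1*10069^1*610543^( - 1 )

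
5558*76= 422408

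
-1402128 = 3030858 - 4432986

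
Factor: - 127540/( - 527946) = 63770/263973 = 2^1 * 3^ ( - 1)*5^1*7^1*911^1 * 87991^ ( - 1) 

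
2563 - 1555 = 1008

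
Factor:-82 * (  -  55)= 2^1*5^1*11^1*41^1 = 4510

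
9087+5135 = 14222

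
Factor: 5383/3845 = 5^( - 1) * 7^1 = 7/5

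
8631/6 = 2877/2 =1438.50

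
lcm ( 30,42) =210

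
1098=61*18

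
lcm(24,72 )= 72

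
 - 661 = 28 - 689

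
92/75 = 92/75 = 1.23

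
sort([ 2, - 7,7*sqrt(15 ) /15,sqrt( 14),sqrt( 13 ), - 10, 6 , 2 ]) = [-10, - 7, 7*sqrt(15) /15, 2,2, sqrt( 13),sqrt( 14 ),6]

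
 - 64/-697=64/697 = 0.09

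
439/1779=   439/1779 = 0.25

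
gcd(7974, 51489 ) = 9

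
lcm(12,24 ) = 24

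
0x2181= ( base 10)8577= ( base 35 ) 702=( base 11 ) 6498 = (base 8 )20601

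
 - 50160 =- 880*57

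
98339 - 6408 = 91931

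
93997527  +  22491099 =116488626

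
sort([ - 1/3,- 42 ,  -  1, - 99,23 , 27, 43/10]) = [ - 99,-42, - 1, - 1/3, 43/10, 23, 27]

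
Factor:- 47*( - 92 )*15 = 2^2*3^1*5^1* 23^1*47^1 = 64860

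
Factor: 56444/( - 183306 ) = -2^1 *3^( - 1 ) * 103^1*223^(- 1) = -206/669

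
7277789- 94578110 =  - 87300321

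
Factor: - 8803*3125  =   - 27509375=-5^5*8803^1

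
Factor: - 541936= -2^4*33871^1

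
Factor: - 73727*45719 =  - 131^1 * 349^1*73727^1 = - 3370724713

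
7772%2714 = 2344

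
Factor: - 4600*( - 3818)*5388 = 94628366400= 2^6*3^1*5^2*23^2*83^1*449^1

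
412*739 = 304468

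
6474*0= 0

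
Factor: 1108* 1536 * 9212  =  15677792256 = 2^13*3^1*7^2*47^1*277^1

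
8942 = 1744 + 7198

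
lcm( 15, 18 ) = 90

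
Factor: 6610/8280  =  661/828 =2^( - 2 )*3^( - 2 )*23^ ( - 1 )*661^1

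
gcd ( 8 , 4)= 4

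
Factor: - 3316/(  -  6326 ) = 1658/3163=2^1*829^1*3163^( - 1)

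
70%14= 0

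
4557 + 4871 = 9428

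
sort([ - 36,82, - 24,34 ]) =[ - 36,- 24, 34,82 ]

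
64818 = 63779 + 1039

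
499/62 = 8 +3/62  =  8.05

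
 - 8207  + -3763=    -11970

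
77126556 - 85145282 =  - 8018726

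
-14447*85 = -1227995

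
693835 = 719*965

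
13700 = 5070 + 8630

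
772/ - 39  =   - 772/39 = - 19.79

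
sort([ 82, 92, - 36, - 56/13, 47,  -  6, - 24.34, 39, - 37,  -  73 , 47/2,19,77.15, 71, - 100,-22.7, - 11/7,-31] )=[ - 100,- 73  ,-37, - 36,-31,-24.34,- 22.7, - 6,  -  56/13, - 11/7,19, 47/2 , 39,47, 71, 77.15,82, 92]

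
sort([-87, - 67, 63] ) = [  -  87,-67,  63]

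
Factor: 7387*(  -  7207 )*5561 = - 296057124149= - 67^1*83^2*89^1*7207^1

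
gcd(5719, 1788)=1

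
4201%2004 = 193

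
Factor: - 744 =-2^3*3^1*31^1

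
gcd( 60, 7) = 1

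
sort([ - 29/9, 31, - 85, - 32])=[ -85,-32, - 29/9, 31]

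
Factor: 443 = 443^1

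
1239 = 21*59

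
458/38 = 12+1/19 = 12.05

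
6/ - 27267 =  - 1 + 9087/9089=- 0.00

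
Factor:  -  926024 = - 2^3*11^1*17^1*619^1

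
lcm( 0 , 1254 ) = 0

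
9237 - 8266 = 971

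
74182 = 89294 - 15112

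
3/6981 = 1/2327 = 0.00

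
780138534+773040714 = 1553179248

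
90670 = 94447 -3777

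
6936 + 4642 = 11578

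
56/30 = 28/15 =1.87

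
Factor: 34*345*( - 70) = - 2^2*3^1* 5^2 *7^1*17^1*23^1 = - 821100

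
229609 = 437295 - 207686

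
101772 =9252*11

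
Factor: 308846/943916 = 154423/471958 = 2^( - 1) * 154423^1*235979^(-1)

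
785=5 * 157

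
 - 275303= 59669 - 334972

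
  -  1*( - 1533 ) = 1533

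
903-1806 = - 903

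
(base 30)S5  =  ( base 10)845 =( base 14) 445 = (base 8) 1515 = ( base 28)125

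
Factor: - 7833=-3^1*7^1 * 373^1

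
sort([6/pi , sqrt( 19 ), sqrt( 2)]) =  [sqrt(2), 6/pi, sqrt( 19 )] 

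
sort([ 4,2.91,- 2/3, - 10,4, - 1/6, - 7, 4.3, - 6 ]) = [-10, - 7,  -  6, - 2/3, - 1/6, 2.91, 4,4,4.3 ]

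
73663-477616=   -  403953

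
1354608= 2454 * 552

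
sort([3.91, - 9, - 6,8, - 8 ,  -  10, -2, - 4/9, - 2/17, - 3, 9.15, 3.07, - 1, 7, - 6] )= [ - 10 ,-9,-8 , - 6, - 6, -3, - 2, - 1,- 4/9, - 2/17, 3.07 , 3.91,7 , 8 , 9.15 ] 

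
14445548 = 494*29242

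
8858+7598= 16456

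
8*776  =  6208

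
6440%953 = 722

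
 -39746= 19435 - 59181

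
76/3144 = 19/786 = 0.02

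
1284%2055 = 1284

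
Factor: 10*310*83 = 2^2*5^2 * 31^1*83^1 = 257300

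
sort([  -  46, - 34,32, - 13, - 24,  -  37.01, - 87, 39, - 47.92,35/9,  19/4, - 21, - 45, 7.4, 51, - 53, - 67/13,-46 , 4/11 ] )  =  [  -  87,  -  53,  -  47.92,-46, - 46, - 45,-37.01,-34,-24, - 21, - 13,  -  67/13,  4/11,35/9,19/4,7.4,32, 39, 51 ] 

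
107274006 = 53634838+53639168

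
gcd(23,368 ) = 23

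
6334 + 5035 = 11369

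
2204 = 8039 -5835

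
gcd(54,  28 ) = 2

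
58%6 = 4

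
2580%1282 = 16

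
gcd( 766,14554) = 766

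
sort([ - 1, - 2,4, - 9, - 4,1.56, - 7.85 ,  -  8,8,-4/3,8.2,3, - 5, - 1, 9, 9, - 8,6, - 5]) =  [ - 9, - 8,- 8,- 7.85 , - 5, - 5 , - 4,-2, - 4/3, - 1, - 1,1.56 , 3 , 4,6,8, 8.2,9, 9 ]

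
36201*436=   15783636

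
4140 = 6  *690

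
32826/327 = 100 + 42/109 = 100.39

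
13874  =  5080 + 8794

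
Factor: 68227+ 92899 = 2^1 * 7^1 * 17^1*677^1 = 161126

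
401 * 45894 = 18403494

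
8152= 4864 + 3288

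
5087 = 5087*1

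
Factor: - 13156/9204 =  - 3^(-1)*11^1*23^1  *  59^ (-1) = -253/177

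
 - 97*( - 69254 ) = 6717638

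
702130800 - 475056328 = 227074472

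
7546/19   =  7546/19 = 397.16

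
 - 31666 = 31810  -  63476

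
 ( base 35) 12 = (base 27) 1a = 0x25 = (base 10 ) 37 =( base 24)1d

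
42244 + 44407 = 86651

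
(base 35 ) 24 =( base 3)2202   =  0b1001010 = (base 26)2M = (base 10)74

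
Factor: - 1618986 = -2^1 * 3^1*239^1*1129^1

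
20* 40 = 800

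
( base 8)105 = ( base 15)49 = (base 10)69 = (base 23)30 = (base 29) 2b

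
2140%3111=2140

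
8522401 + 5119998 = 13642399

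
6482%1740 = 1262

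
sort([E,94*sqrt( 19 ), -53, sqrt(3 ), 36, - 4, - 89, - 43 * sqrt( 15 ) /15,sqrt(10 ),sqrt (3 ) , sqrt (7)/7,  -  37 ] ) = [  -  89,  -  53, - 37,  -  43*sqrt(15)/15, - 4,sqrt(7) /7,sqrt ( 3),sqrt(3 ),E,sqrt( 10),  36,94 * sqrt(19)]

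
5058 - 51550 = - 46492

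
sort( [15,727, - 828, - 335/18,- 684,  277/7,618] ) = [ - 828, -684, - 335/18, 15, 277/7, 618 , 727]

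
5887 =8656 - 2769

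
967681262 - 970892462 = - 3211200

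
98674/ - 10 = - 9868+3/5 = - 9867.40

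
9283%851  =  773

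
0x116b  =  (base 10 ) 4459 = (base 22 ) 94f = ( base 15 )14c4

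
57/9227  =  57/9227 = 0.01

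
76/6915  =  76/6915  =  0.01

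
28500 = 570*50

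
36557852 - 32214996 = 4342856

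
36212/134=18106/67 = 270.24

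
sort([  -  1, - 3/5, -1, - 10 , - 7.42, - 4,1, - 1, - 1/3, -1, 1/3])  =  [ - 10, - 7.42 , - 4, - 1 , - 1, - 1, - 1, - 3/5,  -  1/3,1/3, 1]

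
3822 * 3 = 11466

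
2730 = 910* 3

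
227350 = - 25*( - 9094 )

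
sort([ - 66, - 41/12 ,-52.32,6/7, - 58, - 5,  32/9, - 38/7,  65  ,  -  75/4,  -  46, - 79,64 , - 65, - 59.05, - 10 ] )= [ - 79, - 66, - 65, -59.05, - 58,-52.32,-46, - 75/4, -10,  -  38/7, - 5,-41/12, 6/7,32/9,64, 65]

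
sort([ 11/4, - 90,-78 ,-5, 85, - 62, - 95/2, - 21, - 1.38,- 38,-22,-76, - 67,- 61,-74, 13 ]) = [ - 90, - 78, - 76, - 74,  -  67, - 62,  -  61,- 95/2,-38,-22, - 21, - 5, - 1.38 , 11/4, 13, 85]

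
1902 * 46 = 87492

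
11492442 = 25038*459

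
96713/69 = 1401+ 44/69=1401.64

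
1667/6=1667/6 = 277.83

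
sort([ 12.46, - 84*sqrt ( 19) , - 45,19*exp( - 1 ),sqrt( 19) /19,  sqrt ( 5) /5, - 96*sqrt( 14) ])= [ -84*sqrt( 19),-96 * sqrt (14 ), - 45,sqrt(19) /19,sqrt(5)/5, 19*exp( -1),12.46 ] 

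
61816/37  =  1670 + 26/37 =1670.70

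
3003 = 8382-5379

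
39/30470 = 39/30470 = 0.00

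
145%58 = 29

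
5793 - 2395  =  3398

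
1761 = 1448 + 313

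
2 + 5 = 7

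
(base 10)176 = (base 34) 56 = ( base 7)341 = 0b10110000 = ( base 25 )71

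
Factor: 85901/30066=2^( - 1) * 3^( -1)*17^1*31^1*163^1 * 5011^(-1)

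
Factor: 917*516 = 2^2*3^1*7^1 * 43^1*131^1 = 473172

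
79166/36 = 2199 + 1/18 = 2199.06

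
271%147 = 124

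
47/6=7  +  5/6 =7.83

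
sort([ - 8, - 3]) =[ - 8, - 3] 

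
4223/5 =844 + 3/5 = 844.60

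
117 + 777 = 894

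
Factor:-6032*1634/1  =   - 9856288 = - 2^5*13^1*19^1*29^1*43^1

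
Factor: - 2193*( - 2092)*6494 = 2^3* 3^1*17^2*43^1*191^1*523^1 = 29792887464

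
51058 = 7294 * 7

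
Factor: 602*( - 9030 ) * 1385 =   -  2^2*3^1*5^2*7^2*43^2*277^1= - 7528943100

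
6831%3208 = 415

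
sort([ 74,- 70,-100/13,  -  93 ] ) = [ - 93, - 70,-100/13,74 ] 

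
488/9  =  488/9 = 54.22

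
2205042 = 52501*42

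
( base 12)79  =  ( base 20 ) 4D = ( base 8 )135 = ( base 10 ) 93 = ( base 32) 2t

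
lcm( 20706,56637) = 1925658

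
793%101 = 86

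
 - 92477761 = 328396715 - 420874476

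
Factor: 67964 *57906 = 3935523384 = 2^3*3^2 * 13^1*1307^1*3217^1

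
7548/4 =1887  =  1887.00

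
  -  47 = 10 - 57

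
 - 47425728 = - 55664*852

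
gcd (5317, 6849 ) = 1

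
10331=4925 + 5406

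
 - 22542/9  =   -2505+ 1/3 = - 2504.67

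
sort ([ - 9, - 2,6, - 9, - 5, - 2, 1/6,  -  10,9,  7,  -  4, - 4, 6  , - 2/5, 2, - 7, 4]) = [ - 10, - 9,-9, - 7, - 5, - 4, - 4,-2, - 2,-2/5, 1/6, 2, 4, 6,6, 7,9]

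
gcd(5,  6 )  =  1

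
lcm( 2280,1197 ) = 47880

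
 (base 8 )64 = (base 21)2A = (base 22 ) 28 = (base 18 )2g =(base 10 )52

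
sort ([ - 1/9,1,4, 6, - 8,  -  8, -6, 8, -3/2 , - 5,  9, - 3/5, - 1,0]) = [ - 8,  -  8, - 6,-5,-3/2, - 1,-3/5,-1/9 , 0,1,4,6,8, 9] 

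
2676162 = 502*5331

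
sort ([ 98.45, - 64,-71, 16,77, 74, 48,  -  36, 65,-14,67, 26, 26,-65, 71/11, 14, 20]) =[ - 71, - 65, - 64,  -  36 ,- 14, 71/11,14,16 , 20, 26, 26, 48, 65, 67 , 74 , 77,98.45]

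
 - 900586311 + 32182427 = - 868403884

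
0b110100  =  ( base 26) 20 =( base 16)34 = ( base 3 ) 1221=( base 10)52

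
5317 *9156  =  48682452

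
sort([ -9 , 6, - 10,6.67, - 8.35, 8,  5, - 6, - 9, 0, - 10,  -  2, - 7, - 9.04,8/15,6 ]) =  [ - 10, - 10, - 9.04, - 9, - 9, - 8.35, - 7, - 6, - 2 , 0, 8/15,5, 6, 6 , 6.67,8 ] 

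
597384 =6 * 99564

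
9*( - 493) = -4437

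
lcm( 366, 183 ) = 366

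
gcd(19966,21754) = 298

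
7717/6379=1 + 1338/6379 = 1.21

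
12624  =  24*526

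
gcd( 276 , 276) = 276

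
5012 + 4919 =9931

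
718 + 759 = 1477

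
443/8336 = 443/8336 = 0.05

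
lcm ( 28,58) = 812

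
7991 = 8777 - 786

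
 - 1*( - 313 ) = 313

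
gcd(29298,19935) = 3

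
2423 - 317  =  2106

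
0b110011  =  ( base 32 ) 1J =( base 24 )23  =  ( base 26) 1P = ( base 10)51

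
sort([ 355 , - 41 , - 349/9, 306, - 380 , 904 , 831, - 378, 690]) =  [ - 380, - 378, - 41 ,  -  349/9, 306,355 , 690,831,  904]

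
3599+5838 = 9437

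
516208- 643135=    - 126927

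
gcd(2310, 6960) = 30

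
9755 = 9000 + 755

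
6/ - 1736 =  - 3/868 = - 0.00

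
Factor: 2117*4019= 8508223 = 29^1*73^1 * 4019^1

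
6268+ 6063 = 12331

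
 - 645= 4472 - 5117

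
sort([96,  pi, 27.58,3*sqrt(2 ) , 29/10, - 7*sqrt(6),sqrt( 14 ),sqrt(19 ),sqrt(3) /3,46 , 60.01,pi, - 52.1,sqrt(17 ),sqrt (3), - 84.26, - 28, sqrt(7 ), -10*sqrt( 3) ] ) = [-84.26,-52.1,-28,  -  10 *sqrt(3 ), - 7*sqrt( 6 ), sqrt( 3) /3,sqrt(3 ),sqrt(7), 29/10,pi,pi , sqrt ( 14),sqrt( 17), 3 * sqrt( 2 ),sqrt( 19),27.58, 46, 60.01, 96] 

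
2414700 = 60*40245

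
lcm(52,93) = 4836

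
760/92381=760/92381 = 0.01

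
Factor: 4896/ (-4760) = -2^2 * 3^2*5^( - 1)*7^(-1 ) = -36/35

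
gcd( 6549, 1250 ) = 1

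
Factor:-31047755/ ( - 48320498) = 2^( - 1)*5^1*6209551^1*24160249^( - 1)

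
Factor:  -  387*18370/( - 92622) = 27555/359 = 3^1 * 5^1 * 11^1 * 167^1*359^( - 1)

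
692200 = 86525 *8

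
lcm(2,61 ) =122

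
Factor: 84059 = 84059^1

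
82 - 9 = 73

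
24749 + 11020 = 35769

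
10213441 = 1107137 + 9106304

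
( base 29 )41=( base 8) 165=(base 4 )1311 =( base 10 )117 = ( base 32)3L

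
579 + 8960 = 9539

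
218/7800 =109/3900 = 0.03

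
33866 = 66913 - 33047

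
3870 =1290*3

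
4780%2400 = 2380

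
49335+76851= 126186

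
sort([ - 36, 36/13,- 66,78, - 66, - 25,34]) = [ - 66, - 66, - 36, - 25,36/13, 34 , 78] 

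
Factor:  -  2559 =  - 3^1*853^1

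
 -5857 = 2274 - 8131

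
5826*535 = 3116910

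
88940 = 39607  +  49333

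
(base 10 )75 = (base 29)2H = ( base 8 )113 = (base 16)4B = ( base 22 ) 39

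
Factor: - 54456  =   - 2^3*3^1 * 2269^1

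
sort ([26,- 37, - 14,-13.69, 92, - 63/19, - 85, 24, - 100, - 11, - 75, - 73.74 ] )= [ - 100,  -  85, - 75, - 73.74,-37 , - 14, - 13.69,-11,-63/19,24, 26 , 92] 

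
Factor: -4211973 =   -  3^3*257^1*607^1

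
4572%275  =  172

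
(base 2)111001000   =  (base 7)1221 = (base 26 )HE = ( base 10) 456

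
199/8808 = 199/8808 = 0.02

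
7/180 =7/180 = 0.04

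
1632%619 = 394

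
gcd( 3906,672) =42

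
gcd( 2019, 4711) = 673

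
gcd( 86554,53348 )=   2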